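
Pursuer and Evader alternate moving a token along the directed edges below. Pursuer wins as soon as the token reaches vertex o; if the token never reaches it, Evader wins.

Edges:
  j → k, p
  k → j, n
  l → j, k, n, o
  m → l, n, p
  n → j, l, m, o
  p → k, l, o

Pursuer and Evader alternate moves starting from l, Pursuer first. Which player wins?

Pursuer

Track states (vertex, player-to-move).
A0 = {(o,Pursuer), (o,Evader)}
A1: add {(l,Pursuer), (n,Pursuer), (p,Pursuer)}.
(l,Pursuer) ∈ A1 ⇒ Pursuer forces the target.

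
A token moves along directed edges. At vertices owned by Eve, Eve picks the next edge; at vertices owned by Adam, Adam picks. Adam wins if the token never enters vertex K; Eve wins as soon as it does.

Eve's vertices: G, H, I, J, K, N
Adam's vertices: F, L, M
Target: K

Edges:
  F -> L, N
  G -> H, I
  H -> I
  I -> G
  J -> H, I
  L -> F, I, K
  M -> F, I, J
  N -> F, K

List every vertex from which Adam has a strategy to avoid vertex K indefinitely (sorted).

A0 = {K}
A1: add {N} — N (Eve) has N→K.
A2 = A1; e.g. F (Adam) can still go to L. Fixed point.
Eve's attractor = {K, N}; Adam avoids the target exactly from the complement.

F, G, H, I, J, L, M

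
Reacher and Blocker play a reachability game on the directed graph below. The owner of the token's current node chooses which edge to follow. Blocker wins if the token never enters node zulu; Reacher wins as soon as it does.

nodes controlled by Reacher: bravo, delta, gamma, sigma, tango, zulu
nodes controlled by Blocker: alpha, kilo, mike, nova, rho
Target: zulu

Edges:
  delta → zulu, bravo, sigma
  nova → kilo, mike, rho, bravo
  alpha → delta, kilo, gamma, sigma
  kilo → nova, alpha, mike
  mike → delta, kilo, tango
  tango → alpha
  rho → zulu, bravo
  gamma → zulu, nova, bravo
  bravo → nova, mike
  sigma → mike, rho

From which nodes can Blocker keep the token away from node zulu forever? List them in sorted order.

A0 = {zulu}
A1: add {delta, gamma} — delta (Reacher) has delta→zulu; gamma (Reacher) has gamma→zulu.
A2 = A1; e.g. nova (Blocker) can still go to kilo. Fixed point.
Reacher's attractor = {delta, gamma, zulu}; Blocker avoids the target exactly from the complement.

alpha, bravo, kilo, mike, nova, rho, sigma, tango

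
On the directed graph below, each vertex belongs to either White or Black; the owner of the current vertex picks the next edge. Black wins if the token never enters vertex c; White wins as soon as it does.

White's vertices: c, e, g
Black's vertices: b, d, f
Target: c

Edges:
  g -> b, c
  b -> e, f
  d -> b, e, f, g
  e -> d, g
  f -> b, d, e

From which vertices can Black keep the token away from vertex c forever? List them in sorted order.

b, d, f

A0 = {c}
A1: add {g} — g (White) has g→c.
A2: add {e} — e (White) has e→g.
A3 = A2; e.g. b (Black) can still go to f. Fixed point.
White's attractor = {c, e, g}; Black avoids the target exactly from the complement.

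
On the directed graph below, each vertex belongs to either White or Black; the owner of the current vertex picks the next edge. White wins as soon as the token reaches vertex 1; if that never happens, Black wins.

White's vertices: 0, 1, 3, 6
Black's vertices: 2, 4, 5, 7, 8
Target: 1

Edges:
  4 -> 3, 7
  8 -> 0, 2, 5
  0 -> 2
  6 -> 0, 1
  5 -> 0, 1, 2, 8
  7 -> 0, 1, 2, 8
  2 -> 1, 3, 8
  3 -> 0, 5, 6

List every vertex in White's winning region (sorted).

1, 3, 6

A0 = {1}
A1: add {6} — 6 (White) has 6→1.
A2: add {3} — 3 (White) has 3→6.
A3 = A2; e.g. 0 (White) has no edge into A2. Fixed point.
White's winning region = {1, 3, 6}.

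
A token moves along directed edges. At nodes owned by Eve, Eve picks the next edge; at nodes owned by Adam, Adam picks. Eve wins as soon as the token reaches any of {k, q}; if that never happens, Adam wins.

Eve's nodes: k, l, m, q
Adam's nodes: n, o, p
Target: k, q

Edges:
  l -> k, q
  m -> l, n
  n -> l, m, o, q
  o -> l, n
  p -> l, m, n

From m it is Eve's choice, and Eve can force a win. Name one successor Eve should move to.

l

A0 = {k, q}
A1: add {l} — l (Eve) has l→k.
A2: add {m} — m (Eve) has m→l.
A3 = A2; e.g. n (Adam) can still go to o. Fixed point.
From m, successor l is in the attractor (rank 1); the other successor n is not.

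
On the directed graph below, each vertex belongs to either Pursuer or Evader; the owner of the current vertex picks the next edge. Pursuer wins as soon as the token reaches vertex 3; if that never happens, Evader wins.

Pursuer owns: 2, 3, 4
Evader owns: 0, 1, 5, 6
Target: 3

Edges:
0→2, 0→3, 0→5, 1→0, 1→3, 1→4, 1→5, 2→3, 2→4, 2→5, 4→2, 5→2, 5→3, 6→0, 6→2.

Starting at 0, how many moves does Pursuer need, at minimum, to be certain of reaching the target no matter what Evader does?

A0 = {3}
A1: add {2} — 2 (Pursuer) has 2→3.
A2: add {4, 5} — 4 (Pursuer) has 4→2; 5 (Evader): all of {2, 3} already in.
A3: add {0} — 0 (Evader): all of {2, 3, 5} already in.
0 enters the attractor at level 3, so Pursuer can force the target in 3 moves from there.

3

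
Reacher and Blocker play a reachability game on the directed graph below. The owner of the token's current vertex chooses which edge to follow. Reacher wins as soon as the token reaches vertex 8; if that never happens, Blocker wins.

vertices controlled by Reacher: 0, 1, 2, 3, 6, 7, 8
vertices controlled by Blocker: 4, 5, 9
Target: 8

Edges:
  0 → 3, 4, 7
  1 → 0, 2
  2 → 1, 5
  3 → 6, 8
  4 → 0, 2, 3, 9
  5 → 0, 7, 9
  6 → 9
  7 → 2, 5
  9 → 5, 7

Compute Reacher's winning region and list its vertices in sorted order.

A0 = {8}
A1: add {3} — 3 (Reacher) has 3→8.
A2: add {0} — 0 (Reacher) has 0→3.
A3: add {1} — 1 (Reacher) has 1→0.
A4: add {2} — 2 (Reacher) has 2→1.
A5: add {7} — 7 (Reacher) has 7→2.
A6 = A5; e.g. 4 (Blocker) can still go to 9. Fixed point.
Reacher's winning region = {0, 1, 2, 3, 7, 8}.

0, 1, 2, 3, 7, 8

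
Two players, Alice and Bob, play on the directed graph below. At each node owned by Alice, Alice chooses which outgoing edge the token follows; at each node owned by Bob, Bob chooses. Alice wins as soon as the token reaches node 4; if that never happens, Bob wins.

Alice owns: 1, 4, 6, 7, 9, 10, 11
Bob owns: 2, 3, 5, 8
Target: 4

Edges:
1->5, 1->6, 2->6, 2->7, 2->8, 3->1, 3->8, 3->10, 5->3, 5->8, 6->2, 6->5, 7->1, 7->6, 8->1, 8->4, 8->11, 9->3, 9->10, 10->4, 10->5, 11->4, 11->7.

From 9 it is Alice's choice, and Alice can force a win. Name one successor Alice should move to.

10

A0 = {4}
A1: add {10, 11} — 10 (Alice) has 10→4; 11 (Alice) has 11→4.
A2: add {9} — 9 (Alice) has 9→10.
A3 = A2; e.g. 1 (Alice) has no edge into A2. Fixed point.
From 9, successor 10 is in the attractor (rank 1); the other successor 3 is not.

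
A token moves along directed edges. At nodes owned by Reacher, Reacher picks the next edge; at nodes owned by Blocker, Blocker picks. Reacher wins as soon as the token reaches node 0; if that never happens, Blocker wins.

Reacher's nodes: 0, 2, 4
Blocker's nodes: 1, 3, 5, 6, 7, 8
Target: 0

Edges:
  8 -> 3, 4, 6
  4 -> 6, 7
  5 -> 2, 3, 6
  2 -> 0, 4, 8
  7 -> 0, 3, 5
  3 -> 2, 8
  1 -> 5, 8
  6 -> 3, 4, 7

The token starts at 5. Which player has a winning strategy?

Blocker

A0 = {0}
A1: add {2} — 2 (Reacher) has 2→0.
A2 = A1; e.g. 1 (Blocker) can still go to 5. Fixed point.
5 never enters the attractor, so Blocker can avoid the target forever.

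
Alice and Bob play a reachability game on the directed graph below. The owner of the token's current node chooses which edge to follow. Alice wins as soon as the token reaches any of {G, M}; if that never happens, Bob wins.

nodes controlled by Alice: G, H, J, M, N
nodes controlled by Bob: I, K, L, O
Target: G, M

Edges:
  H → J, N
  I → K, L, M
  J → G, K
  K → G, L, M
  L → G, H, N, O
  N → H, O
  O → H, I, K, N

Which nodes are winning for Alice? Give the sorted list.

G, H, J, M, N

A0 = {G, M}
A1: add {J} — J (Alice) has J→G.
A2: add {H} — H (Alice) has H→J.
A3: add {N} — N (Alice) has N→H.
A4 = A3; e.g. I (Bob) can still go to K. Fixed point.
Alice's winning region = {G, H, J, M, N}.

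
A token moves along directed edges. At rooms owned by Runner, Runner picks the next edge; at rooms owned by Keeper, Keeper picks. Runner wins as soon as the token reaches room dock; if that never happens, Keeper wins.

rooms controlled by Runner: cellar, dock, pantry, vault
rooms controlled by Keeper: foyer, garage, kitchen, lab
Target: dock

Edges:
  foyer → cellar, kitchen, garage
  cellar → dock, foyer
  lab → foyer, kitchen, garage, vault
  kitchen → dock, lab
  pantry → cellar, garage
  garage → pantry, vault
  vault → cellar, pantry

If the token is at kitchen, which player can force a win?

A0 = {dock}
A1: add {cellar} — cellar (Runner) has cellar→dock.
A2: add {pantry, vault} — pantry (Runner) has pantry→cellar; vault (Runner) has vault→cellar.
A3: add {garage} — garage (Keeper): all of {pantry, vault} already in.
A4 = A3; e.g. foyer (Keeper) can still go to kitchen. Fixed point.
kitchen never enters the attractor, so Keeper can avoid the target forever.

Keeper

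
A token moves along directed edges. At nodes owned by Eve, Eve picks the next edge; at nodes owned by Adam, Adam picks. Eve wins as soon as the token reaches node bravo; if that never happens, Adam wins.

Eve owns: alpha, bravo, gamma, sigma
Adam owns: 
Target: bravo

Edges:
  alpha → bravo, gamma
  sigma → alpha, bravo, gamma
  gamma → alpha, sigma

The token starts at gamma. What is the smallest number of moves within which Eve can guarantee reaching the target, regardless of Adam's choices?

A0 = {bravo}
A1: add {alpha, sigma} — alpha (Eve) has alpha→bravo; sigma (Eve) has sigma→bravo.
A2: add {gamma} — gamma (Eve) has gamma→alpha.
A2 = all vertices. Fixed point.
gamma enters the attractor at level 2, so Eve can force the target in 2 moves from there.

2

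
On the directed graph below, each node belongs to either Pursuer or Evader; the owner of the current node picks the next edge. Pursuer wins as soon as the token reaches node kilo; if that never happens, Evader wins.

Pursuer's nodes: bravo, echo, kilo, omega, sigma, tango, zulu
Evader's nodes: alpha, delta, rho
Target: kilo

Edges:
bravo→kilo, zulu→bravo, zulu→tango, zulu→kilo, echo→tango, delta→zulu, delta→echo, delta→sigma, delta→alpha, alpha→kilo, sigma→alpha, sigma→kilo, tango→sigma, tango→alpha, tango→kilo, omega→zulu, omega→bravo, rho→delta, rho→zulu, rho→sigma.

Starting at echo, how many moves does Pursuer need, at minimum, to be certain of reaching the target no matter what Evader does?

2

A0 = {kilo}
A1: add {alpha, bravo, sigma, tango, zulu} — zulu (Pursuer) has zulu→kilo; bravo (Pursuer) has bravo→kilo; tango (Pursuer) has tango→kilo; sigma (Pursuer) has sigma→kilo; alpha (Evader): all of {kilo} already in.
A2: add {echo, omega} — omega (Pursuer) has omega→zulu; echo (Pursuer) has echo→tango.
echo enters the attractor at level 2, so Pursuer can force the target in 2 moves from there.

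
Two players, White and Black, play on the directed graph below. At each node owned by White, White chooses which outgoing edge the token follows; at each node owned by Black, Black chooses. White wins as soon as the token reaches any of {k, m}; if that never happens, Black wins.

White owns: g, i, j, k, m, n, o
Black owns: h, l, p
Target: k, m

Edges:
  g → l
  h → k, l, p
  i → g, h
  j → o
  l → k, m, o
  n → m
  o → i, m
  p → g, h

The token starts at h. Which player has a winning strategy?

A0 = {k, m}
A1: add {n, o} — n (White) has n→m; o (White) has o→m.
A2: add {j, l} — j (White) has j→o; l (Black): all of {k, m, o} already in.
A3: add {g} — g (White) has g→l.
A4: add {i} — i (White) has i→g.
A5 = A4; e.g. h (Black) can still go to p. Fixed point.
h never enters the attractor, so Black can avoid the target forever.

Black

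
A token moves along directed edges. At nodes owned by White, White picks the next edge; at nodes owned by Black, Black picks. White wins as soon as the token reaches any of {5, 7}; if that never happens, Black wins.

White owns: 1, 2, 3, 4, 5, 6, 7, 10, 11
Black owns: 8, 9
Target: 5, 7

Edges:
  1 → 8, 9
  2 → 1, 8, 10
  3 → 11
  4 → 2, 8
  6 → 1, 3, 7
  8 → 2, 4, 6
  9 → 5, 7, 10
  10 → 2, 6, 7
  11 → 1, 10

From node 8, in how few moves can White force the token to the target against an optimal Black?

A0 = {5, 7}
A1: add {6, 10} — 6 (White) has 6→7; 10 (White) has 10→7.
A2: add {2, 9, 11} — 2 (White) has 2→10; 9 (Black): all of {5, 7, 10} already in; 11 (White) has 11→10.
A3: add {1, 3, 4} — 1 (White) has 1→9; 3 (White) has 3→11; 4 (White) has 4→2.
A4: add {8} — 8 (Black): all of {2, 4, 6} already in.
A4 = all vertices. Fixed point.
8 enters the attractor at level 4, so White can force the target in 4 moves from there.

4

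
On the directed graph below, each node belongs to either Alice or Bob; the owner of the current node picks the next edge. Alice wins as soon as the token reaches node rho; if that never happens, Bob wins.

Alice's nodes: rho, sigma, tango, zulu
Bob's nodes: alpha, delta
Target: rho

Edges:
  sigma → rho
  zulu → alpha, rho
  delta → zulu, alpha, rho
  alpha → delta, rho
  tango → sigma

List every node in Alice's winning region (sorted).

rho, sigma, tango, zulu

A0 = {rho}
A1: add {sigma, zulu} — sigma (Alice) has sigma→rho; zulu (Alice) has zulu→rho.
A2: add {tango} — tango (Alice) has tango→sigma.
A3 = A2; e.g. delta (Bob) can still go to alpha. Fixed point.
Alice's winning region = {rho, sigma, tango, zulu}.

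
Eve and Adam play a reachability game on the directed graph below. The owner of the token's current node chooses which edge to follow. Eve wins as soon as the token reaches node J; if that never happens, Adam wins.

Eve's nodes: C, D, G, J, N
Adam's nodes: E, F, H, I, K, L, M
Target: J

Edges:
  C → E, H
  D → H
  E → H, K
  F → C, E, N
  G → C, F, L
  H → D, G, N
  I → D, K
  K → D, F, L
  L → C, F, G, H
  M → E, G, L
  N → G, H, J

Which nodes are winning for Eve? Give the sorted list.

J, N

A0 = {J}
A1: add {N} — N (Eve) has N→J.
A2 = A1; e.g. C (Eve) has no edge into A1. Fixed point.
Eve's winning region = {J, N}.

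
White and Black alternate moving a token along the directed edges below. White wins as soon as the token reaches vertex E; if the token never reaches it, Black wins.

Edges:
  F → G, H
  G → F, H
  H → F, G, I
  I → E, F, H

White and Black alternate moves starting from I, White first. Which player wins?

White

Track states (vertex, player-to-move).
A0 = {(E,White), (E,Black)}
A1: add {(I,White)}.
(I,White) ∈ A1 ⇒ White forces the target.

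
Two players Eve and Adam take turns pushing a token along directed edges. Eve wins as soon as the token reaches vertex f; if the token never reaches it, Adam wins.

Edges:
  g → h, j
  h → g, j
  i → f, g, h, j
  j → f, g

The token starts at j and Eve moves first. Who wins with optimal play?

Eve

Track states (vertex, player-to-move).
A0 = {(f,Eve), (f,Adam)}
A1: add {(i,Eve), (j,Eve)}.
(j,Eve) ∈ A1 ⇒ Eve forces the target.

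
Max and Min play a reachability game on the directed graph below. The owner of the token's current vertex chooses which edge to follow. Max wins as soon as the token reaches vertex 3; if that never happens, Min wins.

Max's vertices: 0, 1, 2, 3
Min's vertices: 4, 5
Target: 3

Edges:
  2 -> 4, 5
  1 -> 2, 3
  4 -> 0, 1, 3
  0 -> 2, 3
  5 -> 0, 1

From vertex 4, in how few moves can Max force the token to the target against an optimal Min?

A0 = {3}
A1: add {0, 1} — 0 (Max) has 0→3; 1 (Max) has 1→3.
A2: add {4, 5} — 4 (Min): all of {0, 1, 3} already in; 5 (Min): all of {0, 1} already in.
4 enters the attractor at level 2, so Max can force the target in 2 moves from there.

2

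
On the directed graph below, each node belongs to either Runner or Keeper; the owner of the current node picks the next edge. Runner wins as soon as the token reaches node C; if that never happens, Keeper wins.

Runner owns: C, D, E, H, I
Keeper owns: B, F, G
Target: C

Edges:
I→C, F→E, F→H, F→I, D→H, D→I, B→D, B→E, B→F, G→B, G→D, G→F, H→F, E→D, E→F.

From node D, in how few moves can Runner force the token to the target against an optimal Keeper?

A0 = {C}
A1: add {I} — I (Runner) has I→C.
A2: add {D} — D (Runner) has D→I.
D enters the attractor at level 2, so Runner can force the target in 2 moves from there.

2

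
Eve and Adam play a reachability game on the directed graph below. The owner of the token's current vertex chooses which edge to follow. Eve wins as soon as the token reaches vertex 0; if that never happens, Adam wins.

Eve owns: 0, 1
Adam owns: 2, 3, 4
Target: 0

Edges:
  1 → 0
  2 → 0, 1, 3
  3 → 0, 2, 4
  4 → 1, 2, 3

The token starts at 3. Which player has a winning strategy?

Adam

A0 = {0}
A1: add {1} — 1 (Eve) has 1→0.
A2 = A1; e.g. 2 (Adam) can still go to 3. Fixed point.
3 never enters the attractor, so Adam can avoid the target forever.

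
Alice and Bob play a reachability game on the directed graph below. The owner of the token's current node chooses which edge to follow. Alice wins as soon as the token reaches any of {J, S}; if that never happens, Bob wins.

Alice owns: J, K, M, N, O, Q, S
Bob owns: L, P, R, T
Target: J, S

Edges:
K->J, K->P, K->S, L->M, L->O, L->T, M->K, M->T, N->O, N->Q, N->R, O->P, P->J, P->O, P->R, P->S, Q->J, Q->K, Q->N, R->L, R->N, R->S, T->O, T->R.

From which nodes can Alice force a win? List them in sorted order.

A0 = {J, S}
A1: add {K, Q} — K (Alice) has K→J; Q (Alice) has Q→J.
A2: add {M, N} — M (Alice) has M→K; N (Alice) has N→Q.
A3 = A2; e.g. L (Bob) can still go to O. Fixed point.
Alice's winning region = {J, K, M, N, Q, S}.

J, K, M, N, Q, S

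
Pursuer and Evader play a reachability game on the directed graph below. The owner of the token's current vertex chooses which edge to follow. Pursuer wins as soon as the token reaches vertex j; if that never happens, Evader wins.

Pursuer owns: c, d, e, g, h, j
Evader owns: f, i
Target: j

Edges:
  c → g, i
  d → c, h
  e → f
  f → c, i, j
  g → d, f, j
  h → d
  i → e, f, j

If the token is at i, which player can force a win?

Evader

A0 = {j}
A1: add {g} — g (Pursuer) has g→j.
A2: add {c} — c (Pursuer) has c→g.
A3: add {d} — d (Pursuer) has d→c.
A4: add {h} — h (Pursuer) has h→d.
A5 = A4; e.g. e (Pursuer) has no edge into A4. Fixed point.
i never enters the attractor, so Evader can avoid the target forever.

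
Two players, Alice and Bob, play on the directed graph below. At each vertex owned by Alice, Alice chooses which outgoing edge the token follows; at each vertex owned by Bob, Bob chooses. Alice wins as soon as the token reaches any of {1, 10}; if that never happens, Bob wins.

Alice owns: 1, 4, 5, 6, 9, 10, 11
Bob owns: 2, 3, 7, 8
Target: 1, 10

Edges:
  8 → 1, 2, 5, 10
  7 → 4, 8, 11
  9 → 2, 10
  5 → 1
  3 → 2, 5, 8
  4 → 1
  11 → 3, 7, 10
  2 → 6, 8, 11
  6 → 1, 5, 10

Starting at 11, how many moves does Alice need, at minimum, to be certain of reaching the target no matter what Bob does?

A0 = {1, 10}
A1: add {4, 5, 6, 9, 11} — 4 (Alice) has 4→1; 5 (Alice) has 5→1; 6 (Alice) has 6→1; 9 (Alice) has 9→10; 11 (Alice) has 11→10.
A2 = A1; e.g. 2 (Bob) can still go to 8. Fixed point.
11 enters the attractor at level 1, so Alice can force the target in 1 move from there.

1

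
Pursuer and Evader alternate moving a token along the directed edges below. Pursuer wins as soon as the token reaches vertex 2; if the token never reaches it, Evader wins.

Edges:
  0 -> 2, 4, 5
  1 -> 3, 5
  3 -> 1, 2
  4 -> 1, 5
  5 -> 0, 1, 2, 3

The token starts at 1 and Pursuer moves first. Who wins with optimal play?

Track states (vertex, player-to-move).
A0 = {(2,Pursuer), (2,Evader)}
A1: add {(0,Pursuer), (3,Pursuer), (5,Pursuer)}.
A2: add {(1,Evader)}.
A3: add {(4,Pursuer)}.
A4: add {(0,Evader)}.
A5 = A4; e.g. (1,Pursuer) stays out. (1,Pursuer) never enters ⇒ Evader avoids the target.

Evader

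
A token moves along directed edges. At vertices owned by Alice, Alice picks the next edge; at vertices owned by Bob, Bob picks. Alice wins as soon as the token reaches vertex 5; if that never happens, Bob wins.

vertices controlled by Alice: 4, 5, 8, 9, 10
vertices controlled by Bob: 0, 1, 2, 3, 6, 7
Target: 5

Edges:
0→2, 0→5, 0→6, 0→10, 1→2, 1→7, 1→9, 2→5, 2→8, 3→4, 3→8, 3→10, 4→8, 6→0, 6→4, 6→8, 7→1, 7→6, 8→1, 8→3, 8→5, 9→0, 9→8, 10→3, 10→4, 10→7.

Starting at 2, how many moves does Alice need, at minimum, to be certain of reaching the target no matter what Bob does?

2

A0 = {5}
A1: add {8} — 8 (Alice) has 8→5.
A2: add {2, 4, 9} — 2 (Bob): all of {5, 8} already in; 4 (Alice) has 4→8; 9 (Alice) has 9→8.
2 enters the attractor at level 2, so Alice can force the target in 2 moves from there.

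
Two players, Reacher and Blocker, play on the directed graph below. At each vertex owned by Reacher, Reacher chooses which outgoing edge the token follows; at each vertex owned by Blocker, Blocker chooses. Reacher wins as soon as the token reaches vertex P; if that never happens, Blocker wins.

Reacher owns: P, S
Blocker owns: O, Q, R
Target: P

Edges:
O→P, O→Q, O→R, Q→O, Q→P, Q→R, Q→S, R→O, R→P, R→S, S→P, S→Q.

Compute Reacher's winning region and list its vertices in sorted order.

P, S

A0 = {P}
A1: add {S} — S (Reacher) has S→P.
A2 = A1; e.g. O (Blocker) can still go to Q. Fixed point.
Reacher's winning region = {P, S}.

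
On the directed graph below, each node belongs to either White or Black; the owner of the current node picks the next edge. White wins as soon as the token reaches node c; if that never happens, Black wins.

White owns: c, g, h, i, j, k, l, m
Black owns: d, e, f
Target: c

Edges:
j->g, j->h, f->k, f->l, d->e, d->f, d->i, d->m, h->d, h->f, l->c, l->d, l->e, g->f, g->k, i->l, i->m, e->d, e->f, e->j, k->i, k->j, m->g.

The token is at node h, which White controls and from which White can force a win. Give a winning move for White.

A0 = {c}
A1: add {l} — l (White) has l→c.
A2: add {i} — i (White) has i→l.
A3: add {k} — k (White) has k→i.
A4: add {f, g} — f (Black): all of {k, l} already in; g (White) has g→k.
A5: add {h, j, m} — h (White) has h→f; j (White) has j→g; m (White) has m→g.
A6 = A5; e.g. d (Black) can still go to e. Fixed point.
From h, successor f is in the attractor (rank 4); the other successor d is not.

f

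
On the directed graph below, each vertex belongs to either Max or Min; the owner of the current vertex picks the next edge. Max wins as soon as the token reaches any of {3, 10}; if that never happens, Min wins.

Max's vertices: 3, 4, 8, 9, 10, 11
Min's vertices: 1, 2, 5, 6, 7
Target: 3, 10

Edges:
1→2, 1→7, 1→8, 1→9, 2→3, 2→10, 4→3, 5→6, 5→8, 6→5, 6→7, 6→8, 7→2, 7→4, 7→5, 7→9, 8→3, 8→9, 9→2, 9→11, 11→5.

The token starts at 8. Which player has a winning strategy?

A0 = {3, 10}
A1: add {2, 4, 8} — 2 (Min): all of {3, 10} already in; 4 (Max) has 4→3; 8 (Max) has 8→3.
8 ∈ A1, so Max can force the target.

Max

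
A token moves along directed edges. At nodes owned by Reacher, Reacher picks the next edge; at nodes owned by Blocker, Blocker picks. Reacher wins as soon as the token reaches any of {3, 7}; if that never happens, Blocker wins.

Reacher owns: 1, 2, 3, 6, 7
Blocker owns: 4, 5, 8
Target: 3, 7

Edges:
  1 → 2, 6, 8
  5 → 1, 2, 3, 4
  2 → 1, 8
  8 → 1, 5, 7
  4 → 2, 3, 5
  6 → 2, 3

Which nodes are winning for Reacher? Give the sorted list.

1, 2, 3, 6, 7

A0 = {3, 7}
A1: add {6} — 6 (Reacher) has 6→3.
A2: add {1} — 1 (Reacher) has 1→6.
A3: add {2} — 2 (Reacher) has 2→1.
A4 = A3; e.g. 4 (Blocker) can still go to 5. Fixed point.
Reacher's winning region = {1, 2, 3, 6, 7}.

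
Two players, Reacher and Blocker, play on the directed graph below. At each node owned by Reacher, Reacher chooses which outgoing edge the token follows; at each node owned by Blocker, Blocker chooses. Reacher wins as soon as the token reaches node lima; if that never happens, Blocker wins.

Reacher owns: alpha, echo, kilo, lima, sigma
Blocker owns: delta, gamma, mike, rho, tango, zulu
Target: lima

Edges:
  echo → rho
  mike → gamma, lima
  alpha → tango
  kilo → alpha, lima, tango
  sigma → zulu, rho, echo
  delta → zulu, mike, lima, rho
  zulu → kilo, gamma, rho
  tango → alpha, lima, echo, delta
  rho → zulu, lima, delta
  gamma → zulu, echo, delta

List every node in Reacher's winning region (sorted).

kilo, lima

A0 = {lima}
A1: add {kilo} — kilo (Reacher) has kilo→lima.
A2 = A1; e.g. zulu (Blocker) can still go to gamma. Fixed point.
Reacher's winning region = {kilo, lima}.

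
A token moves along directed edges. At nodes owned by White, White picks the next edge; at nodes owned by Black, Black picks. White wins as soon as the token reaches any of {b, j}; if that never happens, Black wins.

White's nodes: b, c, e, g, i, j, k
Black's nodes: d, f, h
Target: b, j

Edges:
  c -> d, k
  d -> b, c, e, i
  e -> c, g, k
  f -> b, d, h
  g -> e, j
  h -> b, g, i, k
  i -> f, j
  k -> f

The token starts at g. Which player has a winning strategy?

A0 = {b, j}
A1: add {g, i} — g (White) has g→j; i (White) has i→j.
g ∈ A1, so White can force the target.

White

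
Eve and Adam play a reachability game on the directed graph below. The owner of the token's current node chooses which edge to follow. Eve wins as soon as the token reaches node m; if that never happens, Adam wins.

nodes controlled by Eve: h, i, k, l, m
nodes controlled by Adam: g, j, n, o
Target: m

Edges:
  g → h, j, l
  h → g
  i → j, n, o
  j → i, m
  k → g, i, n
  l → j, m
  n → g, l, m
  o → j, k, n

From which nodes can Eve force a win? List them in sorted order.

l, m

A0 = {m}
A1: add {l} — l (Eve) has l→m.
A2 = A1; e.g. g (Adam) can still go to h. Fixed point.
Eve's winning region = {l, m}.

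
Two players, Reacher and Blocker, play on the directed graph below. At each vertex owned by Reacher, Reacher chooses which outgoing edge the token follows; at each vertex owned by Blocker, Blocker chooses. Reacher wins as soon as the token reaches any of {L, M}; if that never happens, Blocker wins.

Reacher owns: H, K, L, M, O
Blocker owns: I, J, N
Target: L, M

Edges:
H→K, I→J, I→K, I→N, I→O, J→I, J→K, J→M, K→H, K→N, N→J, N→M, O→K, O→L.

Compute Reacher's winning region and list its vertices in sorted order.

A0 = {L, M}
A1: add {O} — O (Reacher) has O→L.
A2 = A1; e.g. H (Reacher) has no edge into A1. Fixed point.
Reacher's winning region = {L, M, O}.

L, M, O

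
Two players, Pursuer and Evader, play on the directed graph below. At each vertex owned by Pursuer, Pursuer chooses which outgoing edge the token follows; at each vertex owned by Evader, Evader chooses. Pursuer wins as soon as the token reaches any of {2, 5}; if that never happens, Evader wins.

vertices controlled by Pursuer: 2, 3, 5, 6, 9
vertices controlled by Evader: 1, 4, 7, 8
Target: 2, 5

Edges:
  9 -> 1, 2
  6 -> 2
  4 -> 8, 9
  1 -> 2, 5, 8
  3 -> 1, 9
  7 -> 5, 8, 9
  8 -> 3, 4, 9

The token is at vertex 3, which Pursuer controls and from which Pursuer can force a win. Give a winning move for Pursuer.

9

A0 = {2, 5}
A1: add {6, 9} — 6 (Pursuer) has 6→2; 9 (Pursuer) has 9→2.
A2: add {3} — 3 (Pursuer) has 3→9.
A3 = A2; e.g. 1 (Evader) can still go to 8. Fixed point.
From 3, successor 9 is in the attractor (rank 1); the other successor 1 is not.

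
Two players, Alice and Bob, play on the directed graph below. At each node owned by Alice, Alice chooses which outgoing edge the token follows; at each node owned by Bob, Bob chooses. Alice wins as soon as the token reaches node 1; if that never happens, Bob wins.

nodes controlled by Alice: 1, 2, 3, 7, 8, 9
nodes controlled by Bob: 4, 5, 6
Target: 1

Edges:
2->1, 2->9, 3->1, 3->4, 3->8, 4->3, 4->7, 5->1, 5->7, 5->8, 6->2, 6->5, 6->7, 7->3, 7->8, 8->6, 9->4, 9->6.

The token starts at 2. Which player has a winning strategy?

Alice

A0 = {1}
A1: add {2, 3} — 2 (Alice) has 2→1; 3 (Alice) has 3→1.
2 ∈ A1, so Alice can force the target.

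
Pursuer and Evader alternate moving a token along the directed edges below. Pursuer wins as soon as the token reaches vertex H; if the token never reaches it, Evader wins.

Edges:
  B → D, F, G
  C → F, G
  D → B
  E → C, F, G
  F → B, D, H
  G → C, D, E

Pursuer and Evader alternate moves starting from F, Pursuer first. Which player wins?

Track states (vertex, player-to-move).
A0 = {(H,Pursuer), (H,Evader)}
A1: add {(F,Pursuer)}.
(F,Pursuer) ∈ A1 ⇒ Pursuer forces the target.

Pursuer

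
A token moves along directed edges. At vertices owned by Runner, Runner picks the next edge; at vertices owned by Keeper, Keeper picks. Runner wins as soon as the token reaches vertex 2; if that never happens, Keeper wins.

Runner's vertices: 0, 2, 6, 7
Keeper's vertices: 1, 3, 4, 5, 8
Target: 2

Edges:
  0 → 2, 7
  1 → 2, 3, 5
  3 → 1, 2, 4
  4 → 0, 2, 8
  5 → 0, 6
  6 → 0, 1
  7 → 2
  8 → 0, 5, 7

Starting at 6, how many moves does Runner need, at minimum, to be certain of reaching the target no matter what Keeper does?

A0 = {2}
A1: add {0, 7} — 0 (Runner) has 0→2; 7 (Runner) has 7→2.
A2: add {6} — 6 (Runner) has 6→0.
6 enters the attractor at level 2, so Runner can force the target in 2 moves from there.

2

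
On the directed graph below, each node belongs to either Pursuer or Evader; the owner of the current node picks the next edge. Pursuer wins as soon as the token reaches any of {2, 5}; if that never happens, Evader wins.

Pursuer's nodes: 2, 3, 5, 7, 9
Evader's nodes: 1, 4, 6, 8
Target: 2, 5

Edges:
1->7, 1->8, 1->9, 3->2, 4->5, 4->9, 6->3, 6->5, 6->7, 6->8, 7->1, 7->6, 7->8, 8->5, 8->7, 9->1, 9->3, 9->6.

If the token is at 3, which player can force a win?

A0 = {2, 5}
A1: add {3} — 3 (Pursuer) has 3→2.
3 ∈ A1, so Pursuer can force the target.

Pursuer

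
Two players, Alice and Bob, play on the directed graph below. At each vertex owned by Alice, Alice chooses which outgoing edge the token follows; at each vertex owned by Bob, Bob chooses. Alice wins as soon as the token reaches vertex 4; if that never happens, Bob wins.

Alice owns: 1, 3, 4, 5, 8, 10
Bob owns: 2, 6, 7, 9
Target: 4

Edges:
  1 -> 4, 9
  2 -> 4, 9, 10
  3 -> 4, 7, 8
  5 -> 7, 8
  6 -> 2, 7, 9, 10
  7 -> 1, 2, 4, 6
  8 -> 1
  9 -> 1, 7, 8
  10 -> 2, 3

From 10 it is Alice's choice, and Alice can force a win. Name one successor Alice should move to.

3

A0 = {4}
A1: add {1, 3} — 1 (Alice) has 1→4; 3 (Alice) has 3→4.
A2: add {8, 10} — 8 (Alice) has 8→1; 10 (Alice) has 10→3.
A3: add {5} — 5 (Alice) has 5→8.
A4 = A3; e.g. 2 (Bob) can still go to 9. Fixed point.
From 10, successor 3 is in the attractor (rank 1); the other successor 2 is not.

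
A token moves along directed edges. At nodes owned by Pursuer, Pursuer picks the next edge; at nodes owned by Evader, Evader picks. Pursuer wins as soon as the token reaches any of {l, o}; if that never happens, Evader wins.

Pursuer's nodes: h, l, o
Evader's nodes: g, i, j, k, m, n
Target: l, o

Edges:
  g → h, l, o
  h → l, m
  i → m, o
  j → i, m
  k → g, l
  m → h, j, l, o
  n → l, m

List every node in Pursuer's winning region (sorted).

A0 = {l, o}
A1: add {h} — h (Pursuer) has h→l.
A2: add {g} — g (Evader): all of {h, l, o} already in.
A3: add {k} — k (Evader): all of {g, l} already in.
A4 = A3; e.g. i (Evader) can still go to m. Fixed point.
Pursuer's winning region = {g, h, k, l, o}.

g, h, k, l, o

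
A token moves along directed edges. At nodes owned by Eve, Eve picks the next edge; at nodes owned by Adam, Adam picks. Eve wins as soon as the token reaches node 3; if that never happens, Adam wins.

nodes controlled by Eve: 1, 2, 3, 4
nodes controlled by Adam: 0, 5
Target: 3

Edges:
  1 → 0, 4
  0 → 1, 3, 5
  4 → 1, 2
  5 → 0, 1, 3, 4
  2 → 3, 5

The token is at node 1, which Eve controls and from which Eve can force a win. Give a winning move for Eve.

4

A0 = {3}
A1: add {2} — 2 (Eve) has 2→3.
A2: add {4} — 4 (Eve) has 4→2.
A3: add {1} — 1 (Eve) has 1→4.
A4 = A3; e.g. 0 (Adam) can still go to 5. Fixed point.
From 1, successor 4 is in the attractor (rank 2); the other successor 0 is not.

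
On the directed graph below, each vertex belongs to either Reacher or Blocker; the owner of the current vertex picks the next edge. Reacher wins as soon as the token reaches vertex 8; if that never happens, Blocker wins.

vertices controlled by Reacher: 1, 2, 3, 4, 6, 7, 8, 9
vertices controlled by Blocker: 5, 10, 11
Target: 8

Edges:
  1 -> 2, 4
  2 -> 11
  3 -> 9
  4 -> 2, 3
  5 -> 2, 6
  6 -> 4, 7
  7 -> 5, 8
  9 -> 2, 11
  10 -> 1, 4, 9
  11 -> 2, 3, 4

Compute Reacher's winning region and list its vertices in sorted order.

6, 7, 8

A0 = {8}
A1: add {7} — 7 (Reacher) has 7→8.
A2: add {6} — 6 (Reacher) has 6→7.
A3 = A2; e.g. 1 (Reacher) has no edge into A2. Fixed point.
Reacher's winning region = {6, 7, 8}.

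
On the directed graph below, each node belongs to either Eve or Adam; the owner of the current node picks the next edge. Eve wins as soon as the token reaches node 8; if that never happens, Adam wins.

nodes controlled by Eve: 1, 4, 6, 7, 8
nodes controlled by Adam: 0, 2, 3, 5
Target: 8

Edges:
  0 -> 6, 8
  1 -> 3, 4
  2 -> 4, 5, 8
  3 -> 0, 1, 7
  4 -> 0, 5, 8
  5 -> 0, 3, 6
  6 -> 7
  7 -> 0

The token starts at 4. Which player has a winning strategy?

A0 = {8}
A1: add {4} — 4 (Eve) has 4→8.
4 ∈ A1, so Eve can force the target.

Eve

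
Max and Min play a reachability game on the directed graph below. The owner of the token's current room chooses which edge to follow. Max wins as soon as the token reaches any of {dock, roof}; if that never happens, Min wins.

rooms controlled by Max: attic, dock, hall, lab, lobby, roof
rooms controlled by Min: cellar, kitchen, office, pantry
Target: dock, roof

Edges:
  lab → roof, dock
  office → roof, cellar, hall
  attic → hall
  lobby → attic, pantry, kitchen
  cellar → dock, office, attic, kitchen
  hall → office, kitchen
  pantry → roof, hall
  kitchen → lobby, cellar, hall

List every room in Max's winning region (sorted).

A0 = {dock, roof}
A1: add {lab} — lab (Max) has lab→roof.
A2 = A1; e.g. office (Min) can still go to cellar. Fixed point.
Max's winning region = {dock, lab, roof}.

dock, lab, roof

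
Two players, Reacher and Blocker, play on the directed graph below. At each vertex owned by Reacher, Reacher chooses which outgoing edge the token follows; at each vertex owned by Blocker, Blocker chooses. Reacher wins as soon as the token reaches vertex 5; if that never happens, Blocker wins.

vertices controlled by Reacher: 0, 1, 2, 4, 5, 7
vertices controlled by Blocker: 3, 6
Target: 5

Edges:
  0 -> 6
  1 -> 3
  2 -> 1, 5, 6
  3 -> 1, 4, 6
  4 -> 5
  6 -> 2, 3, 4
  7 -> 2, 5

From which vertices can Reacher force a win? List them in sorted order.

2, 4, 5, 7

A0 = {5}
A1: add {2, 4, 7} — 2 (Reacher) has 2→5; 4 (Reacher) has 4→5; 7 (Reacher) has 7→5.
A2 = A1; e.g. 0 (Reacher) has no edge into A1. Fixed point.
Reacher's winning region = {2, 4, 5, 7}.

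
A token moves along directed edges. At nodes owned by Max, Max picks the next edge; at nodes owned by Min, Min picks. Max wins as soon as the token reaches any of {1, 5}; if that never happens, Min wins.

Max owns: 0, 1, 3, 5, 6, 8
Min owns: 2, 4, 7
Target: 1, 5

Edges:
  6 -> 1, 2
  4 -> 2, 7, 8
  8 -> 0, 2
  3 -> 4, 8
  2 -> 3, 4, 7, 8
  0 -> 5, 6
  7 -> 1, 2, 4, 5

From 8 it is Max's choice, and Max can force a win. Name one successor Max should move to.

A0 = {1, 5}
A1: add {0, 6} — 0 (Max) has 0→5; 6 (Max) has 6→1.
A2: add {8} — 8 (Max) has 8→0.
A3: add {3} — 3 (Max) has 3→8.
A4 = A3; e.g. 2 (Min) can still go to 4. Fixed point.
From 8, successor 0 is in the attractor (rank 1); the other successor 2 is not.

0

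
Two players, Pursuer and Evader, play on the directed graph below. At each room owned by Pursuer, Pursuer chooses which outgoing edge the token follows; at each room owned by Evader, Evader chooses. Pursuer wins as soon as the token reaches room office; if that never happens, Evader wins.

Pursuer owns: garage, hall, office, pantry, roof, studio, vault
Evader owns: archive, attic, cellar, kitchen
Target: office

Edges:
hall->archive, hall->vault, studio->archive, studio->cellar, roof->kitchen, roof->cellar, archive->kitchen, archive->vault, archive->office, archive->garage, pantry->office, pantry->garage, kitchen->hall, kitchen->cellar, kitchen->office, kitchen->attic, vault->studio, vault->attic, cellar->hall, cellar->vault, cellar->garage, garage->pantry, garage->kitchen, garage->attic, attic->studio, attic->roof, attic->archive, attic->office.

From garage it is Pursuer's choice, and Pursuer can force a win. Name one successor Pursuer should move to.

pantry

A0 = {office}
A1: add {pantry} — pantry (Pursuer) has pantry→office.
A2: add {garage} — garage (Pursuer) has garage→pantry.
A3 = A2; e.g. hall (Pursuer) has no edge into A2. Fixed point.
From garage, successor pantry is in the attractor (rank 1); the other successors attic, kitchen are not.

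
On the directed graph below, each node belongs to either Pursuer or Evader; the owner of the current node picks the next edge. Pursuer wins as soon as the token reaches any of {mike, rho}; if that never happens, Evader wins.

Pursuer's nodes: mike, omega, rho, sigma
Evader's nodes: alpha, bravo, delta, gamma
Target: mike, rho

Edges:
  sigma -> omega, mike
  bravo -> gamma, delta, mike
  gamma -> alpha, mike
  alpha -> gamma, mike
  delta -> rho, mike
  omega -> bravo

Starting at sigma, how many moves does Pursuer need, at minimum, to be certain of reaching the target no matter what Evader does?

1

A0 = {mike, rho}
A1: add {delta, sigma} — sigma (Pursuer) has sigma→mike; delta (Evader): all of {rho, mike} already in.
A2 = A1; e.g. bravo (Evader) can still go to gamma. Fixed point.
sigma enters the attractor at level 1, so Pursuer can force the target in 1 move from there.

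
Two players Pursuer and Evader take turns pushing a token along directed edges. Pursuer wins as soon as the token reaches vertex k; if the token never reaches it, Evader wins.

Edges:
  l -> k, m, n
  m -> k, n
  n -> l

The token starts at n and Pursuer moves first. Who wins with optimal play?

Track states (vertex, player-to-move).
A0 = {(k,Pursuer), (k,Evader)}
A1: add {(l,Pursuer), (m,Pursuer)}.
A2: add {(n,Evader)}.
A3 = A2; e.g. (l,Evader) stays out. (n,Pursuer) never enters ⇒ Evader avoids the target.

Evader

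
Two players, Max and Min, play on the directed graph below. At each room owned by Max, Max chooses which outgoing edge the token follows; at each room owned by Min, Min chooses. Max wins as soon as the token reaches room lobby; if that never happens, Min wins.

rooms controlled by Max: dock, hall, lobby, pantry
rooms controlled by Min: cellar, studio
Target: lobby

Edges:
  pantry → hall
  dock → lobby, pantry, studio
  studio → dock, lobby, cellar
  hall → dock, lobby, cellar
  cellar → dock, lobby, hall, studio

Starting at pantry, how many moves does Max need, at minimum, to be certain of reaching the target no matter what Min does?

2

A0 = {lobby}
A1: add {dock, hall} — dock (Max) has dock→lobby; hall (Max) has hall→lobby.
A2: add {pantry} — pantry (Max) has pantry→hall.
A3 = A2; e.g. studio (Min) can still go to cellar. Fixed point.
pantry enters the attractor at level 2, so Max can force the target in 2 moves from there.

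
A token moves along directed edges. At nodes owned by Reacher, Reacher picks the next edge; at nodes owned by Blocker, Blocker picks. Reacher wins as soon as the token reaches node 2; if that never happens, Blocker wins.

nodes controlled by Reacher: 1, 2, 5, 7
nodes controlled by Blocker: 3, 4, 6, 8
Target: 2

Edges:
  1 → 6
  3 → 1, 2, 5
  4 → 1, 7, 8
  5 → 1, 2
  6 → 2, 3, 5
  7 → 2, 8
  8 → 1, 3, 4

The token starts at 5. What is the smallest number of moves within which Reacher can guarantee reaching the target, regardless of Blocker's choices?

1

A0 = {2}
A1: add {5, 7} — 5 (Reacher) has 5→2; 7 (Reacher) has 7→2.
A2 = A1; e.g. 1 (Reacher) has no edge into A1. Fixed point.
5 enters the attractor at level 1, so Reacher can force the target in 1 move from there.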